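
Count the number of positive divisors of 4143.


4143 = 3^1 × 1381^1
d(4143) = (1+1) × (1+1) = 4

4 divisors


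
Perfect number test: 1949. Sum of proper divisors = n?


Proper divisors of 1949: 1
Sum = 1 = 1

No, 1949 is not perfect (1 ≠ 1949)


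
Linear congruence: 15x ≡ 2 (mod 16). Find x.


GCD(15, 16) = 1, unique solution
a^(-1) mod 16 = 15
x = 15 * 2 mod 16 = 14

x ≡ 14 (mod 16)


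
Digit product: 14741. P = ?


1 × 4 × 7 × 4 × 1 = 112


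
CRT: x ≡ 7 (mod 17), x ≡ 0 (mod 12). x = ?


M = 17*12 = 204
M1 = M/17 = 12, M2 = M/12 = 17
M1^(-1) mod 17 = 10, M2^(-1) mod 12 = 5
x = 7*12*10 + 0*17*5 = 840
840 mod 204 = 24
Check: 24 mod 17 = 7 ✓, 24 mod 12 = 0 ✓

x ≡ 24 (mod 204)


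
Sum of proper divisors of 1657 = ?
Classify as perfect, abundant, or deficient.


Proper divisors: 1
Sum = 1 = 1
1 < 1657 → deficient

s(1657) = 1 (deficient)


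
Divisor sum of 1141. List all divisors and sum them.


Divisors of 1141: 1, 7, 163, 1141
Sum = 1 + 7 + 163 + 1141 = 1312

σ(1141) = 1312


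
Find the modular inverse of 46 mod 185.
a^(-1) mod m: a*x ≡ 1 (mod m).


Use the extended Euclidean algorithm on (185, 46); each row r = 185*s + 46*t:
r=185, s=1, t=0
r=46, s=0, t=1
q=4: r=1, s=1, t=-4   [185*(1) + 46*(-4) = 1]
q=46: r=0, s=-46, t=185   [185*(-46) + 46*(185) = 0]
GCD = 1 with t = -4, so 46*(-4) ≡ 1 (mod 185)
Inverse = -4 mod 185 = 181
Check: 46 * 181 = 8326 ≡ 1 (mod 185)

46^(-1) ≡ 181 (mod 185)


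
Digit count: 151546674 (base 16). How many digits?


151546674 in base 16 = 9086B32
Number of digits = 7

7 digits (base 16)


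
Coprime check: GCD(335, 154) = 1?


Euclidean algorithm:
335 = 2 * 154 + 27
154 = 5 * 27 + 19
27 = 1 * 19 + 8
19 = 2 * 8 + 3
8 = 2 * 3 + 2
3 = 1 * 2 + 1
2 = 2 * 1 + 0
GCD(335, 154) = 1

Yes, coprime (GCD = 1)


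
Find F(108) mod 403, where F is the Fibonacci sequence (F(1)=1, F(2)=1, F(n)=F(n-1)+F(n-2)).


F(k) mod 403 for k=1..108:
1, 1, 2, 3, 5, 8, 13, 21, 34, 55, 89, 144, 233, 377, 207, 181, 388, 166, 151, 317, 65, 382, 44, 23, 67, 90, 157, 247, 1, 248, 249, 94, 343, 34, 377, 8, 385, 393, 375, 365, 337, 299, 233, 129, 362, 88, 47, 135, 182, 317, 96, 10, 106, 116, 222, 338, 157, 92, 249, 341, 187, 125, 312, 34, 346, 380, 323, 300, 220, 117, 337, 51, 388, 36, 21, 57, 78, 135, 213, 348, 158, 103, 261, 364, 222, 183, 2, 185, 187, 372, 156, 125, 281, 3, 284, 287, 168, 52, 220, 272, 89, 361, 47, 5, 52, 57, 109, 166
F(108) mod 403 = 166


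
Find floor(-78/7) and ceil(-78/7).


-78/7 = -11.1429
floor = -12
ceil = -11

floor = -12, ceil = -11


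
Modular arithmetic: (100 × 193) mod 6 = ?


100 × 193 = 19300
19300 mod 6 = 4


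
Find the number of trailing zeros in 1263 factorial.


floor(1263/5) = 252
floor(1263/25) = 50
floor(1263/125) = 10
floor(1263/625) = 2
Total = 314

314 trailing zeros


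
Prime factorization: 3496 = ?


3496 / 2 = 1748
1748 / 2 = 874
874 / 2 = 437
437 / 19 = 23
23 / 23 = 1
3496 = 2^3 × 19 × 23


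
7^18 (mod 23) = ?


7^1 mod 23 = 7
7^2 mod 23 = 3
7^3 mod 23 = 21
7^4 mod 23 = 9
7^5 mod 23 = 17
7^6 mod 23 = 4
7^7 mod 23 = 5
7^8 mod 23 = 12
7^9 mod 23 = 15
7^10 mod 23 = 13
7^11 mod 23 = 22
7^12 mod 23 = 16
7^13 mod 23 = 20
7^14 mod 23 = 2
7^15 mod 23 = 14
7^16 mod 23 = 6
7^17 mod 23 = 19
7^18 mod 23 = 18


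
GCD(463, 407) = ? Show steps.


463 = 1 * 407 + 56
407 = 7 * 56 + 15
56 = 3 * 15 + 11
15 = 1 * 11 + 4
11 = 2 * 4 + 3
4 = 1 * 3 + 1
3 = 3 * 1 + 0
GCD = 1


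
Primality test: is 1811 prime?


Check divisors up to sqrt(1811) = 42.5558
No divisors found.
1811 is prime.

Yes, 1811 is prime


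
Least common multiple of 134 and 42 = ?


GCD(134, 42) = 2
LCM = 134*42/2 = 5628/2 = 2814

LCM = 2814


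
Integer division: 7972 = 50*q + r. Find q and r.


7972 = 50 * 159 + 22
Check: 7950 + 22 = 7972

q = 159, r = 22


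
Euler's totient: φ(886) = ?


886 = 2 × 443
Prime factors: 2, 443
φ(886) = 886 × (1-1/2) × (1-1/443)
= 886 × 1/2 × 442/443 = 442

φ(886) = 442


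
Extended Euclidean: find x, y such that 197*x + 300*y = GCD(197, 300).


Tabular extended Euclidean (each row: r = 197*s + 300*t):
r=197, s=1, t=0
r=300, s=0, t=1
q=0: r=197, s=1, t=0   [197*(1) + 300*(0) = 197]
q=1: r=103, s=-1, t=1   [197*(-1) + 300*(1) = 103]
q=1: r=94, s=2, t=-1   [197*(2) + 300*(-1) = 94]
q=1: r=9, s=-3, t=2   [197*(-3) + 300*(2) = 9]
q=10: r=4, s=32, t=-21   [197*(32) + 300*(-21) = 4]
q=2: r=1, s=-67, t=44   [197*(-67) + 300*(44) = 1]
q=4: r=0, s=300, t=-197   [197*(300) + 300*(-197) = 0]
GCD = 1; from the row with r=1: x=-67, y=44
Check: 197*(-67) + 300*(44) = -13199 + 13200 = 1

GCD = 1, x = -67, y = 44


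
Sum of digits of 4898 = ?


4 + 8 + 9 + 8 = 29


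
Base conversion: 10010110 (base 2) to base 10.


10010110 (base 2) = 150 (decimal)
150 (decimal) = 150 (base 10)


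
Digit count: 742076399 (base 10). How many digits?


742076399 has 9 digits in base 10
floor(log10(742076399)) + 1 = floor(8.8704) + 1 = 9

9 digits (base 10)


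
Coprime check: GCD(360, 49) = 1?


Euclidean algorithm:
360 = 7 * 49 + 17
49 = 2 * 17 + 15
17 = 1 * 15 + 2
15 = 7 * 2 + 1
2 = 2 * 1 + 0
GCD(360, 49) = 1

Yes, coprime (GCD = 1)


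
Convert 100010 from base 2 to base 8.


100010 (base 2) = 34 (decimal)
34 (decimal) = 42 (base 8)


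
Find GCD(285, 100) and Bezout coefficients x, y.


Tabular extended Euclidean (each row: r = 285*s + 100*t):
r=285, s=1, t=0
r=100, s=0, t=1
q=2: r=85, s=1, t=-2   [285*(1) + 100*(-2) = 85]
q=1: r=15, s=-1, t=3   [285*(-1) + 100*(3) = 15]
q=5: r=10, s=6, t=-17   [285*(6) + 100*(-17) = 10]
q=1: r=5, s=-7, t=20   [285*(-7) + 100*(20) = 5]
q=2: r=0, s=20, t=-57   [285*(20) + 100*(-57) = 0]
GCD = 5; from the row with r=5: x=-7, y=20
Check: 285*(-7) + 100*(20) = -1995 + 2000 = 5

GCD = 5, x = -7, y = 20


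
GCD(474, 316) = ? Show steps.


474 = 1 * 316 + 158
316 = 2 * 158 + 0
GCD = 158


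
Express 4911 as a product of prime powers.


4911 / 3 = 1637
1637 / 1637 = 1
4911 = 3 × 1637


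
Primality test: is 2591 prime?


Check divisors up to sqrt(2591) = 50.9019
No divisors found.
2591 is prime.

Yes, 2591 is prime


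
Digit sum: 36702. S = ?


3 + 6 + 7 + 0 + 2 = 18


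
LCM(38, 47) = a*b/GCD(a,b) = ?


GCD(38, 47) = 1
LCM = 38*47/1 = 1786/1 = 1786

LCM = 1786


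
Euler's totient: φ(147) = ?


147 = 3 × 7^2
Prime factors: 3, 7
φ(147) = 147 × (1-1/3) × (1-1/7)
= 147 × 2/3 × 6/7 = 84

φ(147) = 84


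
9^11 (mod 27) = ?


9^1 mod 27 = 9
9^2 mod 27 = 0
9^3 mod 27 = 0
9^4 mod 27 = 0
9^5 mod 27 = 0
9^6 mod 27 = 0
9^7 mod 27 = 0
9^8 mod 27 = 0
9^9 mod 27 = 0
9^10 mod 27 = 0
9^11 mod 27 = 0


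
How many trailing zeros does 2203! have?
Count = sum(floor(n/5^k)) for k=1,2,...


floor(2203/5) = 440
floor(2203/25) = 88
floor(2203/125) = 17
floor(2203/625) = 3
Total = 548

548 trailing zeros


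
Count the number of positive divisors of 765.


765 = 3^2 × 5^1 × 17^1
d(765) = (2+1) × (1+1) × (1+1) = 12

12 divisors


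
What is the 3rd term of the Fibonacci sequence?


Sequence: 1, 1, 2
F(3) = 2


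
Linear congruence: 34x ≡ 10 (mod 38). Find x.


GCD(34, 38) = 2 divides 10
Divide: 17x ≡ 5 (mod 19)
x ≡ 7 (mod 19)


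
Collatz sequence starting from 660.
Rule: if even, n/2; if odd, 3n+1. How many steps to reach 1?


660 → 330 → 165 → 496 → 248 → 124 → 62 → 31 → 94 → 47 → 142 → 71 → 214 → 107 → 322 → 161 → 484 → 242 → 121 → 364 → 182 → 91 → 274 → 137 → 412 → 206 → 103 → 310 → 155 → 466 → 233 → 700 → 350 → 175 → 526 → 263 → 790 → 395 → 1186 → 593 → 1780 → 890 → 445 → 1336 → 668 → 334 → 167 → 502 → 251 → 754 → 377 → 1132 → 566 → 283 → 850 → 425 → 1276 → 638 → 319 → 958 → 479 → 1438 → 719 → 2158 → 1079 → 3238 → 1619 → 4858 → 2429 → 7288 → 3644 → 1822 → 911 → 2734 → 1367 → 4102 → 2051 → 6154 → 3077 → 9232 → 4616 → 2308 → 1154 → 577 → 1732 → 866 → 433 → 1300 → 650 → 325 → 976 → 488 → 244 → 122 → 61 → 184 → 92 → 46 → 23 → 70 → 35 → 106 → 53 → 160 → 80 → 40 → 20 → 10 → 5 → 16 → 8 → 4 → 2 → 1
Total steps = 113

113 steps


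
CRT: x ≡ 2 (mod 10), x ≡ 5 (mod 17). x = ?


M = 10*17 = 170
M1 = M/10 = 17, M2 = M/17 = 10
M1^(-1) mod 10 = 3, M2^(-1) mod 17 = 12
x = 2*17*3 + 5*10*12 = 702
702 mod 170 = 22
Check: 22 mod 10 = 2 ✓, 22 mod 17 = 5 ✓

x ≡ 22 (mod 170)


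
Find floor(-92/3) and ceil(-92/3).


-92/3 = -30.6667
floor = -31
ceil = -30

floor = -31, ceil = -30


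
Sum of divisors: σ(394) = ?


Divisors of 394: 1, 2, 197, 394
Sum = 1 + 2 + 197 + 394 = 594

σ(394) = 594


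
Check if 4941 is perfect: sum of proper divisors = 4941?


Proper divisors of 4941: 1, 3, 9, 27, 61, 81, 183, 549, 1647
Sum = 1 + 3 + 9 + 27 + 61 + 81 + 183 + 549 + 1647 = 2561

No, 4941 is not perfect (2561 ≠ 4941)


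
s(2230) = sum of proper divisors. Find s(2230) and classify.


Proper divisors: 1, 2, 5, 10, 223, 446, 1115
Sum = 1 + 2 + 5 + 10 + 223 + 446 + 1115 = 1802
1802 < 2230 → deficient

s(2230) = 1802 (deficient)


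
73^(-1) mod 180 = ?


Use the extended Euclidean algorithm on (180, 73); each row r = 180*s + 73*t:
r=180, s=1, t=0
r=73, s=0, t=1
q=2: r=34, s=1, t=-2   [180*(1) + 73*(-2) = 34]
q=2: r=5, s=-2, t=5   [180*(-2) + 73*(5) = 5]
q=6: r=4, s=13, t=-32   [180*(13) + 73*(-32) = 4]
q=1: r=1, s=-15, t=37   [180*(-15) + 73*(37) = 1]
q=4: r=0, s=73, t=-180   [180*(73) + 73*(-180) = 0]
GCD = 1 with t = 37, so 73*(37) ≡ 1 (mod 180)
Inverse = 37 mod 180 = 37
Check: 73 * 37 = 2701 ≡ 1 (mod 180)

73^(-1) ≡ 37 (mod 180)


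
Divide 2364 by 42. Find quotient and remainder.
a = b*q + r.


2364 = 42 * 56 + 12
Check: 2352 + 12 = 2364

q = 56, r = 12


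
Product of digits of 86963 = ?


8 × 6 × 9 × 6 × 3 = 7776


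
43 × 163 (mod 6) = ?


43 × 163 = 7009
7009 mod 6 = 1


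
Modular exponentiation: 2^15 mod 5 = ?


2^1 mod 5 = 2
2^2 mod 5 = 4
2^3 mod 5 = 3
2^4 mod 5 = 1
2^5 mod 5 = 2
2^6 mod 5 = 4
2^7 mod 5 = 3
2^8 mod 5 = 1
2^9 mod 5 = 2
2^10 mod 5 = 4
2^11 mod 5 = 3
2^12 mod 5 = 1
2^13 mod 5 = 2
2^14 mod 5 = 4
2^15 mod 5 = 3


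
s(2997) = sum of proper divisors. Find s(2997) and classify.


Proper divisors: 1, 3, 9, 27, 37, 81, 111, 333, 999
Sum = 1 + 3 + 9 + 27 + 37 + 81 + 111 + 333 + 999 = 1601
1601 < 2997 → deficient

s(2997) = 1601 (deficient)


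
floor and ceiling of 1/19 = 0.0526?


1/19 = 0.0526
floor = 0
ceil = 1

floor = 0, ceil = 1


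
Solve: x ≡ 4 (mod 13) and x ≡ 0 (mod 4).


M = 13*4 = 52
M1 = M/13 = 4, M2 = M/4 = 13
M1^(-1) mod 13 = 10, M2^(-1) mod 4 = 1
x = 4*4*10 + 0*13*1 = 160
160 mod 52 = 4
Check: 4 mod 13 = 4 ✓, 4 mod 4 = 0 ✓

x ≡ 4 (mod 52)


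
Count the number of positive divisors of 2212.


2212 = 2^2 × 7^1 × 79^1
d(2212) = (2+1) × (1+1) × (1+1) = 12

12 divisors


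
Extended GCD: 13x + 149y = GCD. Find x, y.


Tabular extended Euclidean (each row: r = 13*s + 149*t):
r=13, s=1, t=0
r=149, s=0, t=1
q=0: r=13, s=1, t=0   [13*(1) + 149*(0) = 13]
q=11: r=6, s=-11, t=1   [13*(-11) + 149*(1) = 6]
q=2: r=1, s=23, t=-2   [13*(23) + 149*(-2) = 1]
q=6: r=0, s=-149, t=13   [13*(-149) + 149*(13) = 0]
GCD = 1; from the row with r=1: x=23, y=-2
Check: 13*(23) + 149*(-2) = 299 - 298 = 1

GCD = 1, x = 23, y = -2


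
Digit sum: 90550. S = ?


9 + 0 + 5 + 5 + 0 = 19


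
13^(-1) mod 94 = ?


Use the extended Euclidean algorithm on (94, 13); each row r = 94*s + 13*t:
r=94, s=1, t=0
r=13, s=0, t=1
q=7: r=3, s=1, t=-7   [94*(1) + 13*(-7) = 3]
q=4: r=1, s=-4, t=29   [94*(-4) + 13*(29) = 1]
q=3: r=0, s=13, t=-94   [94*(13) + 13*(-94) = 0]
GCD = 1 with t = 29, so 13*(29) ≡ 1 (mod 94)
Inverse = 29 mod 94 = 29
Check: 13 * 29 = 377 ≡ 1 (mod 94)

13^(-1) ≡ 29 (mod 94)


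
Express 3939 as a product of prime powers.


3939 / 3 = 1313
1313 / 13 = 101
101 / 101 = 1
3939 = 3 × 13 × 101


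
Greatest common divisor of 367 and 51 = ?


367 = 7 * 51 + 10
51 = 5 * 10 + 1
10 = 10 * 1 + 0
GCD = 1


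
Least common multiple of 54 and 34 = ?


GCD(54, 34) = 2
LCM = 54*34/2 = 1836/2 = 918

LCM = 918


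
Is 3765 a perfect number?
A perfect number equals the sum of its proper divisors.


Proper divisors of 3765: 1, 3, 5, 15, 251, 753, 1255
Sum = 1 + 3 + 5 + 15 + 251 + 753 + 1255 = 2283

No, 3765 is not perfect (2283 ≠ 3765)


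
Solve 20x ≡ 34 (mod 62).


GCD(20, 62) = 2 divides 34
Divide: 10x ≡ 17 (mod 31)
x ≡ 11 (mod 31)


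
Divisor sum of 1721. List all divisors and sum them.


Divisors of 1721: 1, 1721
Sum = 1 + 1721 = 1722

σ(1721) = 1722


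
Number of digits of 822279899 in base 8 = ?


822279899 in base 8 = 6100577333
Number of digits = 10

10 digits (base 8)


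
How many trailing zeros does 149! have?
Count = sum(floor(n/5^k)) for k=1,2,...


floor(149/5) = 29
floor(149/25) = 5
floor(149/125) = 1
Total = 35

35 trailing zeros


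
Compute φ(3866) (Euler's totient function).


3866 = 2 × 1933
Prime factors: 2, 1933
φ(3866) = 3866 × (1-1/2) × (1-1/1933)
= 3866 × 1/2 × 1932/1933 = 1932

φ(3866) = 1932


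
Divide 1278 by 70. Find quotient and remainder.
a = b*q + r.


1278 = 70 * 18 + 18
Check: 1260 + 18 = 1278

q = 18, r = 18


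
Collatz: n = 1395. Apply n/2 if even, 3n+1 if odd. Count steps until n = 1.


1395 → 4186 → 2093 → 6280 → 3140 → 1570 → 785 → 2356 → 1178 → 589 → 1768 → 884 → 442 → 221 → 664 → 332 → 166 → 83 → 250 → 125 → 376 → 188 → 94 → 47 → 142 → 71 → 214 → 107 → 322 → 161 → 484 → 242 → 121 → 364 → 182 → 91 → 274 → 137 → 412 → 206 → 103 → 310 → 155 → 466 → 233 → 700 → 350 → 175 → 526 → 263 → 790 → 395 → 1186 → 593 → 1780 → 890 → 445 → 1336 → 668 → 334 → 167 → 502 → 251 → 754 → 377 → 1132 → 566 → 283 → 850 → 425 → 1276 → 638 → 319 → 958 → 479 → 1438 → 719 → 2158 → 1079 → 3238 → 1619 → 4858 → 2429 → 7288 → 3644 → 1822 → 911 → 2734 → 1367 → 4102 → 2051 → 6154 → 3077 → 9232 → 4616 → 2308 → 1154 → 577 → 1732 → 866 → 433 → 1300 → 650 → 325 → 976 → 488 → 244 → 122 → 61 → 184 → 92 → 46 → 23 → 70 → 35 → 106 → 53 → 160 → 80 → 40 → 20 → 10 → 5 → 16 → 8 → 4 → 2 → 1
Total steps = 127

127 steps


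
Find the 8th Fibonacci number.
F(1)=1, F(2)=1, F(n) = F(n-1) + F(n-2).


Sequence: 1, 1, 2, 3, 5, 8, 13, 21
F(8) = 21


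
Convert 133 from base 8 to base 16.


133 (base 8) = 91 (decimal)
91 (decimal) = 5B (base 16)


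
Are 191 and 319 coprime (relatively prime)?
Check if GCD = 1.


Euclidean algorithm:
319 = 1 * 191 + 128
191 = 1 * 128 + 63
128 = 2 * 63 + 2
63 = 31 * 2 + 1
2 = 2 * 1 + 0
GCD(191, 319) = 1

Yes, coprime (GCD = 1)


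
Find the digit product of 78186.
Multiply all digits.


7 × 8 × 1 × 8 × 6 = 2688


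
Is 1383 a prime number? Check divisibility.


1383 / 3 = 461 (exact division)
1383 is NOT prime.

No, 1383 is not prime


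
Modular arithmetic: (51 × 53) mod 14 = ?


51 × 53 = 2703
2703 mod 14 = 1


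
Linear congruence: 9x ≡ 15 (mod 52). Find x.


GCD(9, 52) = 1, unique solution
a^(-1) mod 52 = 29
x = 29 * 15 mod 52 = 19

x ≡ 19 (mod 52)


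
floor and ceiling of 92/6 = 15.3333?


92/6 = 15.3333
floor = 15
ceil = 16

floor = 15, ceil = 16


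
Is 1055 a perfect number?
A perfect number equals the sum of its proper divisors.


Proper divisors of 1055: 1, 5, 211
Sum = 1 + 5 + 211 = 217

No, 1055 is not perfect (217 ≠ 1055)


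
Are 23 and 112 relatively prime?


Euclidean algorithm:
112 = 4 * 23 + 20
23 = 1 * 20 + 3
20 = 6 * 3 + 2
3 = 1 * 2 + 1
2 = 2 * 1 + 0
GCD(23, 112) = 1

Yes, coprime (GCD = 1)


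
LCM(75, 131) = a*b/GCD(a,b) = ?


GCD(75, 131) = 1
LCM = 75*131/1 = 9825/1 = 9825

LCM = 9825


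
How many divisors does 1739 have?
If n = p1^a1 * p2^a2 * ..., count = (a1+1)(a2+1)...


1739 = 37^1 × 47^1
d(1739) = (1+1) × (1+1) = 4

4 divisors


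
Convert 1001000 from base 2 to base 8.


1001000 (base 2) = 72 (decimal)
72 (decimal) = 110 (base 8)


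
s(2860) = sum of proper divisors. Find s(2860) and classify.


Proper divisors: 1, 2, 4, 5, 10, 11, 13, 20, 22, 26, 44, 52, 55, 65, 110, 130, 143, 220, 260, 286, 572, 715, 1430
Sum = 1 + 2 + 4 + 5 + 10 + 11 + 13 + 20 + 22 + 26 + 44 + 52 + 55 + 65 + 110 + 130 + 143 + 220 + 260 + 286 + 572 + 715 + 1430 = 4196
4196 > 2860 → abundant

s(2860) = 4196 (abundant)


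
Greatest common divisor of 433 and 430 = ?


433 = 1 * 430 + 3
430 = 143 * 3 + 1
3 = 3 * 1 + 0
GCD = 1


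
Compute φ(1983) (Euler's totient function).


1983 = 3 × 661
Prime factors: 3, 661
φ(1983) = 1983 × (1-1/3) × (1-1/661)
= 1983 × 2/3 × 660/661 = 1320

φ(1983) = 1320


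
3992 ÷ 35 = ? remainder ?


3992 = 35 * 114 + 2
Check: 3990 + 2 = 3992

q = 114, r = 2


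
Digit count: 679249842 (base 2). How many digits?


679249842 in base 2 = 101000011111001000011110110010
Number of digits = 30

30 digits (base 2)


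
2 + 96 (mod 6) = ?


2 + 96 = 98
98 mod 6 = 2


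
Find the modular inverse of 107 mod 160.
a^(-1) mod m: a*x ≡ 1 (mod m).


Use the extended Euclidean algorithm on (160, 107); each row r = 160*s + 107*t:
r=160, s=1, t=0
r=107, s=0, t=1
q=1: r=53, s=1, t=-1   [160*(1) + 107*(-1) = 53]
q=2: r=1, s=-2, t=3   [160*(-2) + 107*(3) = 1]
q=53: r=0, s=107, t=-160   [160*(107) + 107*(-160) = 0]
GCD = 1 with t = 3, so 107*(3) ≡ 1 (mod 160)
Inverse = 3 mod 160 = 3
Check: 107 * 3 = 321 ≡ 1 (mod 160)

107^(-1) ≡ 3 (mod 160)


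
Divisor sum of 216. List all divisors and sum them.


Divisors of 216: 1, 2, 3, 4, 6, 8, 9, 12, 18, 24, 27, 36, 54, 72, 108, 216
Sum = 1 + 2 + 3 + 4 + 6 + 8 + 9 + 12 + 18 + 24 + 27 + 36 + 54 + 72 + 108 + 216 = 600

σ(216) = 600


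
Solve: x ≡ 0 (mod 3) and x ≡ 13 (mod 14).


M = 3*14 = 42
M1 = M/3 = 14, M2 = M/14 = 3
M1^(-1) mod 3 = 2, M2^(-1) mod 14 = 5
x = 0*14*2 + 13*3*5 = 195
195 mod 42 = 27
Check: 27 mod 3 = 0 ✓, 27 mod 14 = 13 ✓

x ≡ 27 (mod 42)


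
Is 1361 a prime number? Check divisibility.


Check divisors up to sqrt(1361) = 36.8917
No divisors found.
1361 is prime.

Yes, 1361 is prime


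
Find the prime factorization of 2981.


2981 / 11 = 271
271 / 271 = 1
2981 = 11 × 271


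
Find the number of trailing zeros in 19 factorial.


floor(19/5) = 3
Total = 3

3 trailing zeros


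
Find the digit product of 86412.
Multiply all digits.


8 × 6 × 4 × 1 × 2 = 384


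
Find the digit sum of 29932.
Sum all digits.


2 + 9 + 9 + 3 + 2 = 25


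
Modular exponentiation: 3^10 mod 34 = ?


3^1 mod 34 = 3
3^2 mod 34 = 9
3^3 mod 34 = 27
3^4 mod 34 = 13
3^5 mod 34 = 5
3^6 mod 34 = 15
3^7 mod 34 = 11
3^8 mod 34 = 33
3^9 mod 34 = 31
3^10 mod 34 = 25


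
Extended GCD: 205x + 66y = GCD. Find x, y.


Tabular extended Euclidean (each row: r = 205*s + 66*t):
r=205, s=1, t=0
r=66, s=0, t=1
q=3: r=7, s=1, t=-3   [205*(1) + 66*(-3) = 7]
q=9: r=3, s=-9, t=28   [205*(-9) + 66*(28) = 3]
q=2: r=1, s=19, t=-59   [205*(19) + 66*(-59) = 1]
q=3: r=0, s=-66, t=205   [205*(-66) + 66*(205) = 0]
GCD = 1; from the row with r=1: x=19, y=-59
Check: 205*(19) + 66*(-59) = 3895 - 3894 = 1

GCD = 1, x = 19, y = -59


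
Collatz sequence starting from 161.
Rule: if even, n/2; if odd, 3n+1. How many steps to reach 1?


161 → 484 → 242 → 121 → 364 → 182 → 91 → 274 → 137 → 412 → 206 → 103 → 310 → 155 → 466 → 233 → 700 → 350 → 175 → 526 → 263 → 790 → 395 → 1186 → 593 → 1780 → 890 → 445 → 1336 → 668 → 334 → 167 → 502 → 251 → 754 → 377 → 1132 → 566 → 283 → 850 → 425 → 1276 → 638 → 319 → 958 → 479 → 1438 → 719 → 2158 → 1079 → 3238 → 1619 → 4858 → 2429 → 7288 → 3644 → 1822 → 911 → 2734 → 1367 → 4102 → 2051 → 6154 → 3077 → 9232 → 4616 → 2308 → 1154 → 577 → 1732 → 866 → 433 → 1300 → 650 → 325 → 976 → 488 → 244 → 122 → 61 → 184 → 92 → 46 → 23 → 70 → 35 → 106 → 53 → 160 → 80 → 40 → 20 → 10 → 5 → 16 → 8 → 4 → 2 → 1
Total steps = 98

98 steps


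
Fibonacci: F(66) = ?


Sequence: 1, 1, 2, 3, 5, 8, 13, 21, 34, 55, 89, 144, 233, 377, 610, 987, 1597, 2584, 4181, 6765, 10946, 17711, 28657, 46368, 75025, 121393, 196418, 317811, 514229, 832040, 1346269, 2178309, 3524578, 5702887, 9227465, 14930352, 24157817, 39088169, 63245986, 102334155, 165580141, 267914296, 433494437, 701408733, 1134903170, 1836311903, 2971215073, 4807526976, 7778742049, 12586269025, 20365011074, 32951280099, 53316291173, 86267571272, 139583862445, 225851433717, 365435296162, 591286729879, 956722026041, 1548008755920, 2504730781961, 4052739537881, 6557470319842, 10610209857723, 17167680177565, 27777890035288
F(66) = 27777890035288


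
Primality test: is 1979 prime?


Check divisors up to sqrt(1979) = 44.4860
No divisors found.
1979 is prime.

Yes, 1979 is prime


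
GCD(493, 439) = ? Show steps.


493 = 1 * 439 + 54
439 = 8 * 54 + 7
54 = 7 * 7 + 5
7 = 1 * 5 + 2
5 = 2 * 2 + 1
2 = 2 * 1 + 0
GCD = 1


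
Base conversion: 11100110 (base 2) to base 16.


11100110 (base 2) = 230 (decimal)
230 (decimal) = E6 (base 16)


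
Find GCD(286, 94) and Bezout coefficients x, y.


Tabular extended Euclidean (each row: r = 286*s + 94*t):
r=286, s=1, t=0
r=94, s=0, t=1
q=3: r=4, s=1, t=-3   [286*(1) + 94*(-3) = 4]
q=23: r=2, s=-23, t=70   [286*(-23) + 94*(70) = 2]
q=2: r=0, s=47, t=-143   [286*(47) + 94*(-143) = 0]
GCD = 2; from the row with r=2: x=-23, y=70
Check: 286*(-23) + 94*(70) = -6578 + 6580 = 2

GCD = 2, x = -23, y = 70


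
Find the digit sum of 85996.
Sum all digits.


8 + 5 + 9 + 9 + 6 = 37


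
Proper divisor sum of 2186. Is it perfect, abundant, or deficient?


Proper divisors: 1, 2, 1093
Sum = 1 + 2 + 1093 = 1096
1096 < 2186 → deficient

s(2186) = 1096 (deficient)


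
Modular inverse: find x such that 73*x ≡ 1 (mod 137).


Use the extended Euclidean algorithm on (137, 73); each row r = 137*s + 73*t:
r=137, s=1, t=0
r=73, s=0, t=1
q=1: r=64, s=1, t=-1   [137*(1) + 73*(-1) = 64]
q=1: r=9, s=-1, t=2   [137*(-1) + 73*(2) = 9]
q=7: r=1, s=8, t=-15   [137*(8) + 73*(-15) = 1]
q=9: r=0, s=-73, t=137   [137*(-73) + 73*(137) = 0]
GCD = 1 with t = -15, so 73*(-15) ≡ 1 (mod 137)
Inverse = -15 mod 137 = 122
Check: 73 * 122 = 8906 ≡ 1 (mod 137)

73^(-1) ≡ 122 (mod 137)


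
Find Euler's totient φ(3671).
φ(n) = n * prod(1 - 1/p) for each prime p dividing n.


3671 = 3671
Prime factors: 3671
φ(3671) = 3671 × (1-1/3671)
= 3671 × 3670/3671 = 3670

φ(3671) = 3670


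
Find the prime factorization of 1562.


1562 / 2 = 781
781 / 11 = 71
71 / 71 = 1
1562 = 2 × 11 × 71


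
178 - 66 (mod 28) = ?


178 - 66 = 112
112 mod 28 = 0


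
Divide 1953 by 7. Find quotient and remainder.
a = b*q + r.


1953 = 7 * 279 + 0
Check: 1953 + 0 = 1953

q = 279, r = 0


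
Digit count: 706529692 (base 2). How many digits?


706529692 in base 2 = 101010000111001100100110011100
Number of digits = 30

30 digits (base 2)


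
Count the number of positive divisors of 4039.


4039 = 7^1 × 577^1
d(4039) = (1+1) × (1+1) = 4

4 divisors


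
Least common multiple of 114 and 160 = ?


GCD(114, 160) = 2
LCM = 114*160/2 = 18240/2 = 9120

LCM = 9120


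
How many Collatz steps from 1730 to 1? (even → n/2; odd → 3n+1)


1730 → 865 → 2596 → 1298 → 649 → 1948 → 974 → 487 → 1462 → 731 → 2194 → 1097 → 3292 → 1646 → 823 → 2470 → 1235 → 3706 → 1853 → 5560 → 2780 → 1390 → 695 → 2086 → 1043 → 3130 → 1565 → 4696 → 2348 → 1174 → 587 → 1762 → 881 → 2644 → 1322 → 661 → 1984 → 992 → 496 → 248 → 124 → 62 → 31 → 94 → 47 → 142 → 71 → 214 → 107 → 322 → 161 → 484 → 242 → 121 → 364 → 182 → 91 → 274 → 137 → 412 → 206 → 103 → 310 → 155 → 466 → 233 → 700 → 350 → 175 → 526 → 263 → 790 → 395 → 1186 → 593 → 1780 → 890 → 445 → 1336 → 668 → 334 → 167 → 502 → 251 → 754 → 377 → 1132 → 566 → 283 → 850 → 425 → 1276 → 638 → 319 → 958 → 479 → 1438 → 719 → 2158 → 1079 → 3238 → 1619 → 4858 → 2429 → 7288 → 3644 → 1822 → 911 → 2734 → 1367 → 4102 → 2051 → 6154 → 3077 → 9232 → 4616 → 2308 → 1154 → 577 → 1732 → 866 → 433 → 1300 → 650 → 325 → 976 → 488 → 244 → 122 → 61 → 184 → 92 → 46 → 23 → 70 → 35 → 106 → 53 → 160 → 80 → 40 → 20 → 10 → 5 → 16 → 8 → 4 → 2 → 1
Total steps = 148

148 steps


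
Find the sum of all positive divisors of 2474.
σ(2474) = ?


Divisors of 2474: 1, 2, 1237, 2474
Sum = 1 + 2 + 1237 + 2474 = 3714

σ(2474) = 3714


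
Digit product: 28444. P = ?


2 × 8 × 4 × 4 × 4 = 1024


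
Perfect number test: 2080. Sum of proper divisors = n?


Proper divisors of 2080: 1, 2, 4, 5, 8, 10, 13, 16, 20, 26, 32, 40, 52, 65, 80, 104, 130, 160, 208, 260, 416, 520, 1040
Sum = 1 + 2 + 4 + 5 + 8 + 10 + 13 + 16 + 20 + 26 + 32 + 40 + 52 + 65 + 80 + 104 + 130 + 160 + 208 + 260 + 416 + 520 + 1040 = 3212

No, 2080 is not perfect (3212 ≠ 2080)


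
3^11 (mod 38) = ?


3^1 mod 38 = 3
3^2 mod 38 = 9
3^3 mod 38 = 27
3^4 mod 38 = 5
3^5 mod 38 = 15
3^6 mod 38 = 7
3^7 mod 38 = 21
3^8 mod 38 = 25
3^9 mod 38 = 37
3^10 mod 38 = 35
3^11 mod 38 = 29


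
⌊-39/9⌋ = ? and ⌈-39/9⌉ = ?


-39/9 = -4.3333
floor = -5
ceil = -4

floor = -5, ceil = -4


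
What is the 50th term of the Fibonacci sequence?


Sequence: 1, 1, 2, 3, 5, 8, 13, 21, 34, 55, 89, 144, 233, 377, 610, 987, 1597, 2584, 4181, 6765, 10946, 17711, 28657, 46368, 75025, 121393, 196418, 317811, 514229, 832040, 1346269, 2178309, 3524578, 5702887, 9227465, 14930352, 24157817, 39088169, 63245986, 102334155, 165580141, 267914296, 433494437, 701408733, 1134903170, 1836311903, 2971215073, 4807526976, 7778742049, 12586269025
F(50) = 12586269025


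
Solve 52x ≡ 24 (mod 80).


GCD(52, 80) = 4 divides 24
Divide: 13x ≡ 6 (mod 20)
x ≡ 2 (mod 20)


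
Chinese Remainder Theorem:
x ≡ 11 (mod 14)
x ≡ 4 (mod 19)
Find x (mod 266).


M = 14*19 = 266
M1 = M/14 = 19, M2 = M/19 = 14
M1^(-1) mod 14 = 3, M2^(-1) mod 19 = 15
x = 11*19*3 + 4*14*15 = 1467
1467 mod 266 = 137
Check: 137 mod 14 = 11 ✓, 137 mod 19 = 4 ✓

x ≡ 137 (mod 266)


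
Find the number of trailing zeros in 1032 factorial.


floor(1032/5) = 206
floor(1032/25) = 41
floor(1032/125) = 8
floor(1032/625) = 1
Total = 256

256 trailing zeros


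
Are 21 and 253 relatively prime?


Euclidean algorithm:
253 = 12 * 21 + 1
21 = 21 * 1 + 0
GCD(21, 253) = 1

Yes, coprime (GCD = 1)


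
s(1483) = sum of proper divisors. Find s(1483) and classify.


Proper divisors: 1
Sum = 1 = 1
1 < 1483 → deficient

s(1483) = 1 (deficient)


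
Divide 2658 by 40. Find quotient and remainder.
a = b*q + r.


2658 = 40 * 66 + 18
Check: 2640 + 18 = 2658

q = 66, r = 18


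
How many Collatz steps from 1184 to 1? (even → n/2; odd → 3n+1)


1184 → 592 → 296 → 148 → 74 → 37 → 112 → 56 → 28 → 14 → 7 → 22 → 11 → 34 → 17 → 52 → 26 → 13 → 40 → 20 → 10 → 5 → 16 → 8 → 4 → 2 → 1
Total steps = 26

26 steps


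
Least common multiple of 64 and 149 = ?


GCD(64, 149) = 1
LCM = 64*149/1 = 9536/1 = 9536

LCM = 9536


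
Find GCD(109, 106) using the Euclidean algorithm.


109 = 1 * 106 + 3
106 = 35 * 3 + 1
3 = 3 * 1 + 0
GCD = 1


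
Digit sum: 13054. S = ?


1 + 3 + 0 + 5 + 4 = 13


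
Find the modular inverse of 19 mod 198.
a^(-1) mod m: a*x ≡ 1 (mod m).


Use the extended Euclidean algorithm on (198, 19); each row r = 198*s + 19*t:
r=198, s=1, t=0
r=19, s=0, t=1
q=10: r=8, s=1, t=-10   [198*(1) + 19*(-10) = 8]
q=2: r=3, s=-2, t=21   [198*(-2) + 19*(21) = 3]
q=2: r=2, s=5, t=-52   [198*(5) + 19*(-52) = 2]
q=1: r=1, s=-7, t=73   [198*(-7) + 19*(73) = 1]
q=2: r=0, s=19, t=-198   [198*(19) + 19*(-198) = 0]
GCD = 1 with t = 73, so 19*(73) ≡ 1 (mod 198)
Inverse = 73 mod 198 = 73
Check: 19 * 73 = 1387 ≡ 1 (mod 198)

19^(-1) ≡ 73 (mod 198)


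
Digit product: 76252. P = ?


7 × 6 × 2 × 5 × 2 = 840


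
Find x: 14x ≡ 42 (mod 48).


GCD(14, 48) = 2 divides 42
Divide: 7x ≡ 21 (mod 24)
x ≡ 3 (mod 24)


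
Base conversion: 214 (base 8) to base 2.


214 (base 8) = 140 (decimal)
140 (decimal) = 10001100 (base 2)


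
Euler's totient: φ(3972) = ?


3972 = 2^2 × 3 × 331
Prime factors: 2, 3, 331
φ(3972) = 3972 × (1-1/2) × (1-1/3) × (1-1/331)
= 3972 × 1/2 × 2/3 × 330/331 = 1320

φ(3972) = 1320


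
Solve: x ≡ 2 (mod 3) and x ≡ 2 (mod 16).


M = 3*16 = 48
M1 = M/3 = 16, M2 = M/16 = 3
M1^(-1) mod 3 = 1, M2^(-1) mod 16 = 11
x = 2*16*1 + 2*3*11 = 98
98 mod 48 = 2
Check: 2 mod 3 = 2 ✓, 2 mod 16 = 2 ✓

x ≡ 2 (mod 48)


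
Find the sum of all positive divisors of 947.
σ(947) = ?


Divisors of 947: 1, 947
Sum = 1 + 947 = 948

σ(947) = 948


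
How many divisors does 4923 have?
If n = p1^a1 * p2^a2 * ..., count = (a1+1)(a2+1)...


4923 = 3^2 × 547^1
d(4923) = (2+1) × (1+1) = 6

6 divisors


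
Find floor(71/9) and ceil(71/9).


71/9 = 7.8889
floor = 7
ceil = 8

floor = 7, ceil = 8


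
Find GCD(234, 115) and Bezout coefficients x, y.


Tabular extended Euclidean (each row: r = 234*s + 115*t):
r=234, s=1, t=0
r=115, s=0, t=1
q=2: r=4, s=1, t=-2   [234*(1) + 115*(-2) = 4]
q=28: r=3, s=-28, t=57   [234*(-28) + 115*(57) = 3]
q=1: r=1, s=29, t=-59   [234*(29) + 115*(-59) = 1]
q=3: r=0, s=-115, t=234   [234*(-115) + 115*(234) = 0]
GCD = 1; from the row with r=1: x=29, y=-59
Check: 234*(29) + 115*(-59) = 6786 - 6785 = 1

GCD = 1, x = 29, y = -59


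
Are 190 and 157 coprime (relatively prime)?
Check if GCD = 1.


Euclidean algorithm:
190 = 1 * 157 + 33
157 = 4 * 33 + 25
33 = 1 * 25 + 8
25 = 3 * 8 + 1
8 = 8 * 1 + 0
GCD(190, 157) = 1

Yes, coprime (GCD = 1)


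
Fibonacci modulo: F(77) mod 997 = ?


F(k) mod 997 for k=1..77:
1, 1, 2, 3, 5, 8, 13, 21, 34, 55, 89, 144, 233, 377, 610, 987, 600, 590, 193, 783, 976, 762, 741, 506, 250, 756, 9, 765, 774, 542, 319, 861, 183, 47, 230, 277, 507, 784, 294, 81, 375, 456, 831, 290, 124, 414, 538, 952, 493, 448, 941, 392, 336, 728, 67, 795, 862, 660, 525, 188, 713, 901, 617, 521, 141, 662, 803, 468, 274, 742, 19, 761, 780, 544, 327, 871, 201
F(77) mod 997 = 201


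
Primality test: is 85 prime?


85 / 5 = 17 (exact division)
85 is NOT prime.

No, 85 is not prime


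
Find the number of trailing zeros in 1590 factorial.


floor(1590/5) = 318
floor(1590/25) = 63
floor(1590/125) = 12
floor(1590/625) = 2
Total = 395

395 trailing zeros


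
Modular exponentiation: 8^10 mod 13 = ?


8^1 mod 13 = 8
8^2 mod 13 = 12
8^3 mod 13 = 5
8^4 mod 13 = 1
8^5 mod 13 = 8
8^6 mod 13 = 12
8^7 mod 13 = 5
8^8 mod 13 = 1
8^9 mod 13 = 8
8^10 mod 13 = 12


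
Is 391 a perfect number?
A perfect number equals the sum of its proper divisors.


Proper divisors of 391: 1, 17, 23
Sum = 1 + 17 + 23 = 41

No, 391 is not perfect (41 ≠ 391)


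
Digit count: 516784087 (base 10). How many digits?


516784087 has 9 digits in base 10
floor(log10(516784087)) + 1 = floor(8.7133) + 1 = 9

9 digits (base 10)


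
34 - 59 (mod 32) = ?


34 - 59 = -25
-25 mod 32 = 7


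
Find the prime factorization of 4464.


4464 / 2 = 2232
2232 / 2 = 1116
1116 / 2 = 558
558 / 2 = 279
279 / 3 = 93
93 / 3 = 31
31 / 31 = 1
4464 = 2^4 × 3^2 × 31


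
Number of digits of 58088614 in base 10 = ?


58088614 has 8 digits in base 10
floor(log10(58088614)) + 1 = floor(7.7641) + 1 = 8

8 digits (base 10)


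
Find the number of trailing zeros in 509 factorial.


floor(509/5) = 101
floor(509/25) = 20
floor(509/125) = 4
Total = 125

125 trailing zeros


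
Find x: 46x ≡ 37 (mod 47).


GCD(46, 47) = 1, unique solution
a^(-1) mod 47 = 46
x = 46 * 37 mod 47 = 10

x ≡ 10 (mod 47)


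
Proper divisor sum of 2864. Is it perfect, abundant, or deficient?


Proper divisors: 1, 2, 4, 8, 16, 179, 358, 716, 1432
Sum = 1 + 2 + 4 + 8 + 16 + 179 + 358 + 716 + 1432 = 2716
2716 < 2864 → deficient

s(2864) = 2716 (deficient)


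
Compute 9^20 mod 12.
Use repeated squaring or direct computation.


9^1 mod 12 = 9
9^2 mod 12 = 9
9^3 mod 12 = 9
9^4 mod 12 = 9
9^5 mod 12 = 9
9^6 mod 12 = 9
9^7 mod 12 = 9
9^8 mod 12 = 9
9^9 mod 12 = 9
9^10 mod 12 = 9
9^11 mod 12 = 9
9^12 mod 12 = 9
9^13 mod 12 = 9
9^14 mod 12 = 9
9^15 mod 12 = 9
9^16 mod 12 = 9
9^17 mod 12 = 9
9^18 mod 12 = 9
9^19 mod 12 = 9
9^20 mod 12 = 9


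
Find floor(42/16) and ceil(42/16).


42/16 = 2.6250
floor = 2
ceil = 3

floor = 2, ceil = 3


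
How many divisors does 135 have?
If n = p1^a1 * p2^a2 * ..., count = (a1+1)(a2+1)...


135 = 3^3 × 5^1
d(135) = (3+1) × (1+1) = 8

8 divisors


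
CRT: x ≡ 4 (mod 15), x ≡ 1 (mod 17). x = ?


M = 15*17 = 255
M1 = M/15 = 17, M2 = M/17 = 15
M1^(-1) mod 15 = 8, M2^(-1) mod 17 = 8
x = 4*17*8 + 1*15*8 = 664
664 mod 255 = 154
Check: 154 mod 15 = 4 ✓, 154 mod 17 = 1 ✓

x ≡ 154 (mod 255)


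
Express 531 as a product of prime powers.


531 / 3 = 177
177 / 3 = 59
59 / 59 = 1
531 = 3^2 × 59


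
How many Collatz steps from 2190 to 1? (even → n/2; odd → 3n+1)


2190 → 1095 → 3286 → 1643 → 4930 → 2465 → 7396 → 3698 → 1849 → 5548 → 2774 → 1387 → 4162 → 2081 → 6244 → 3122 → 1561 → 4684 → 2342 → 1171 → 3514 → 1757 → 5272 → 2636 → 1318 → 659 → 1978 → 989 → 2968 → 1484 → 742 → 371 → 1114 → 557 → 1672 → 836 → 418 → 209 → 628 → 314 → 157 → 472 → 236 → 118 → 59 → 178 → 89 → 268 → 134 → 67 → 202 → 101 → 304 → 152 → 76 → 38 → 19 → 58 → 29 → 88 → 44 → 22 → 11 → 34 → 17 → 52 → 26 → 13 → 40 → 20 → 10 → 5 → 16 → 8 → 4 → 2 → 1
Total steps = 76

76 steps


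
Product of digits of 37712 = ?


3 × 7 × 7 × 1 × 2 = 294


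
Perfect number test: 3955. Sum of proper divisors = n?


Proper divisors of 3955: 1, 5, 7, 35, 113, 565, 791
Sum = 1 + 5 + 7 + 35 + 113 + 565 + 791 = 1517

No, 3955 is not perfect (1517 ≠ 3955)


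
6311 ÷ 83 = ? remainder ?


6311 = 83 * 76 + 3
Check: 6308 + 3 = 6311

q = 76, r = 3


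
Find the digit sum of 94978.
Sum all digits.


9 + 4 + 9 + 7 + 8 = 37


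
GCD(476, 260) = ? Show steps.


476 = 1 * 260 + 216
260 = 1 * 216 + 44
216 = 4 * 44 + 40
44 = 1 * 40 + 4
40 = 10 * 4 + 0
GCD = 4


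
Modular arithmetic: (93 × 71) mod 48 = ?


93 × 71 = 6603
6603 mod 48 = 27


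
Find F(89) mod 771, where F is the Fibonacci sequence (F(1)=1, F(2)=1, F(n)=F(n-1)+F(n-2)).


F(k) mod 771 for k=1..89:
1, 1, 2, 3, 5, 8, 13, 21, 34, 55, 89, 144, 233, 377, 610, 216, 55, 271, 326, 597, 152, 749, 130, 108, 238, 346, 584, 159, 743, 131, 103, 234, 337, 571, 137, 708, 74, 11, 85, 96, 181, 277, 458, 735, 422, 386, 37, 423, 460, 112, 572, 684, 485, 398, 112, 510, 622, 361, 212, 573, 14, 587, 601, 417, 247, 664, 140, 33, 173, 206, 379, 585, 193, 7, 200, 207, 407, 614, 250, 93, 343, 436, 8, 444, 452, 125, 577, 702, 508
F(89) mod 771 = 508


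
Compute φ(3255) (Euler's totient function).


3255 = 3 × 5 × 7 × 31
Prime factors: 3, 5, 7, 31
φ(3255) = 3255 × (1-1/3) × (1-1/5) × (1-1/7) × (1-1/31)
= 3255 × 2/3 × 4/5 × 6/7 × 30/31 = 1440

φ(3255) = 1440


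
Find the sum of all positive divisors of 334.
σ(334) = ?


Divisors of 334: 1, 2, 167, 334
Sum = 1 + 2 + 167 + 334 = 504

σ(334) = 504


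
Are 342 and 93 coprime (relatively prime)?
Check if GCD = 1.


Euclidean algorithm:
342 = 3 * 93 + 63
93 = 1 * 63 + 30
63 = 2 * 30 + 3
30 = 10 * 3 + 0
GCD(342, 93) = 3

No, not coprime (GCD = 3)


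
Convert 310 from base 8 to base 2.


310 (base 8) = 200 (decimal)
200 (decimal) = 11001000 (base 2)


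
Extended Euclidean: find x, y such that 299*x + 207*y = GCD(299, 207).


Tabular extended Euclidean (each row: r = 299*s + 207*t):
r=299, s=1, t=0
r=207, s=0, t=1
q=1: r=92, s=1, t=-1   [299*(1) + 207*(-1) = 92]
q=2: r=23, s=-2, t=3   [299*(-2) + 207*(3) = 23]
q=4: r=0, s=9, t=-13   [299*(9) + 207*(-13) = 0]
GCD = 23; from the row with r=23: x=-2, y=3
Check: 299*(-2) + 207*(3) = -598 + 621 = 23

GCD = 23, x = -2, y = 3


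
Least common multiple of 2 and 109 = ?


GCD(2, 109) = 1
LCM = 2*109/1 = 218/1 = 218

LCM = 218


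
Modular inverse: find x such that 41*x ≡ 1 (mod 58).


Use the extended Euclidean algorithm on (58, 41); each row r = 58*s + 41*t:
r=58, s=1, t=0
r=41, s=0, t=1
q=1: r=17, s=1, t=-1   [58*(1) + 41*(-1) = 17]
q=2: r=7, s=-2, t=3   [58*(-2) + 41*(3) = 7]
q=2: r=3, s=5, t=-7   [58*(5) + 41*(-7) = 3]
q=2: r=1, s=-12, t=17   [58*(-12) + 41*(17) = 1]
q=3: r=0, s=41, t=-58   [58*(41) + 41*(-58) = 0]
GCD = 1 with t = 17, so 41*(17) ≡ 1 (mod 58)
Inverse = 17 mod 58 = 17
Check: 41 * 17 = 697 ≡ 1 (mod 58)

41^(-1) ≡ 17 (mod 58)


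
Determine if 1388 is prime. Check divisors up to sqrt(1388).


1388 / 2 = 694 (exact division)
1388 is NOT prime.

No, 1388 is not prime


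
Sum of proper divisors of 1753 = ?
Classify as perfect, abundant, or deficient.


Proper divisors: 1
Sum = 1 = 1
1 < 1753 → deficient

s(1753) = 1 (deficient)


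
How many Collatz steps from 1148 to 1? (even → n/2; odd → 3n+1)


1148 → 574 → 287 → 862 → 431 → 1294 → 647 → 1942 → 971 → 2914 → 1457 → 4372 → 2186 → 1093 → 3280 → 1640 → 820 → 410 → 205 → 616 → 308 → 154 → 77 → 232 → 116 → 58 → 29 → 88 → 44 → 22 → 11 → 34 → 17 → 52 → 26 → 13 → 40 → 20 → 10 → 5 → 16 → 8 → 4 → 2 → 1
Total steps = 44

44 steps


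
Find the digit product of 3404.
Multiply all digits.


3 × 4 × 0 × 4 = 0


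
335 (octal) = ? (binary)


335 (base 8) = 221 (decimal)
221 (decimal) = 11011101 (base 2)


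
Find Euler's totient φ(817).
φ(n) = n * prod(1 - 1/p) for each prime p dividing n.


817 = 19 × 43
Prime factors: 19, 43
φ(817) = 817 × (1-1/19) × (1-1/43)
= 817 × 18/19 × 42/43 = 756

φ(817) = 756


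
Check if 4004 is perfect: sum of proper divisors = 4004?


Proper divisors of 4004: 1, 2, 4, 7, 11, 13, 14, 22, 26, 28, 44, 52, 77, 91, 143, 154, 182, 286, 308, 364, 572, 1001, 2002
Sum = 1 + 2 + 4 + 7 + 11 + 13 + 14 + 22 + 26 + 28 + 44 + 52 + 77 + 91 + 143 + 154 + 182 + 286 + 308 + 364 + 572 + 1001 + 2002 = 5404

No, 4004 is not perfect (5404 ≠ 4004)


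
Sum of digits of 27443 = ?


2 + 7 + 4 + 4 + 3 = 20


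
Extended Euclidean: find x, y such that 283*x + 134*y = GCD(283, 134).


Tabular extended Euclidean (each row: r = 283*s + 134*t):
r=283, s=1, t=0
r=134, s=0, t=1
q=2: r=15, s=1, t=-2   [283*(1) + 134*(-2) = 15]
q=8: r=14, s=-8, t=17   [283*(-8) + 134*(17) = 14]
q=1: r=1, s=9, t=-19   [283*(9) + 134*(-19) = 1]
q=14: r=0, s=-134, t=283   [283*(-134) + 134*(283) = 0]
GCD = 1; from the row with r=1: x=9, y=-19
Check: 283*(9) + 134*(-19) = 2547 - 2546 = 1

GCD = 1, x = 9, y = -19


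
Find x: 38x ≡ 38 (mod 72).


GCD(38, 72) = 2 divides 38
Divide: 19x ≡ 19 (mod 36)
x ≡ 1 (mod 36)


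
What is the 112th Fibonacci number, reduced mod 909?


F(k) mod 909 for k=1..112:
1, 1, 2, 3, 5, 8, 13, 21, 34, 55, 89, 144, 233, 377, 610, 78, 688, 766, 545, 402, 38, 440, 478, 9, 487, 496, 74, 570, 644, 305, 40, 345, 385, 730, 206, 27, 233, 260, 493, 753, 337, 181, 518, 699, 308, 98, 406, 504, 1, 505, 506, 102, 608, 710, 409, 210, 619, 829, 539, 459, 89, 548, 637, 276, 4, 280, 284, 564, 848, 503, 442, 36, 478, 514, 83, 597, 680, 368, 139, 507, 646, 244, 890, 225, 206, 431, 637, 159, 796, 46, 842, 888, 821, 800, 712, 603, 406, 100, 506, 606, 203, 809, 103, 3, 106, 109, 215, 324, 539, 863, 493, 447
F(112) mod 909 = 447
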